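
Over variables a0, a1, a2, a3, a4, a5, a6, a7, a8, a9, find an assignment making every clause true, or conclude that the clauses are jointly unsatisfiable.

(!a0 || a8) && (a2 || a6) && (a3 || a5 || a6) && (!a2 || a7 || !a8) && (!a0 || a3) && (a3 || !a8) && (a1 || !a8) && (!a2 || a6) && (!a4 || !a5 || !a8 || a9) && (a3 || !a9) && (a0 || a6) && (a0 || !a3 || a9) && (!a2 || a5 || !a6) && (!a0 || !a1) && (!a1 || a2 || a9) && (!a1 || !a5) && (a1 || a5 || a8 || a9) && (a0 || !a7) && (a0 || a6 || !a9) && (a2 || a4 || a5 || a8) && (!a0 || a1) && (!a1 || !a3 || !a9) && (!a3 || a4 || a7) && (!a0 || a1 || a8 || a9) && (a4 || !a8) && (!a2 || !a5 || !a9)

Try a0 = True:
  (!a0 || a8) forces a8 = True.
  (!a0 || a3) forces a3 = True.
  (a1 || !a8) forces a1 = True.
  clause (!a0 || !a1) is falsified — backtrack.
So a0 = False.
  then (a0 || a6) forces a6 = True.
  then (a0 || !a7) forces a7 = False.
Try a1 = True:
  (!a1 || !a5) forces a5 = False.
  (!a2 || a5 || !a6) forces a2 = False.
  (!a1 || a2 || a9) forces a9 = True.
  (a3 || !a9) forces a3 = True.
  clause (!a1 || !a3 || !a9) is falsified — backtrack.
So a1 = False.
  then (a1 || !a8) forces a8 = False.
Set a2 = True.
  then (!a2 || a5 || !a6) forces a5 = True.
  then (!a2 || !a5 || !a9) forces a9 = False.
  then (a0 || !a3 || a9) forces a3 = False.
Set a4 = False.
All clauses satisfied.

a0=F, a1=F, a2=T, a3=F, a4=F, a5=T, a6=T, a7=F, a8=F, a9=F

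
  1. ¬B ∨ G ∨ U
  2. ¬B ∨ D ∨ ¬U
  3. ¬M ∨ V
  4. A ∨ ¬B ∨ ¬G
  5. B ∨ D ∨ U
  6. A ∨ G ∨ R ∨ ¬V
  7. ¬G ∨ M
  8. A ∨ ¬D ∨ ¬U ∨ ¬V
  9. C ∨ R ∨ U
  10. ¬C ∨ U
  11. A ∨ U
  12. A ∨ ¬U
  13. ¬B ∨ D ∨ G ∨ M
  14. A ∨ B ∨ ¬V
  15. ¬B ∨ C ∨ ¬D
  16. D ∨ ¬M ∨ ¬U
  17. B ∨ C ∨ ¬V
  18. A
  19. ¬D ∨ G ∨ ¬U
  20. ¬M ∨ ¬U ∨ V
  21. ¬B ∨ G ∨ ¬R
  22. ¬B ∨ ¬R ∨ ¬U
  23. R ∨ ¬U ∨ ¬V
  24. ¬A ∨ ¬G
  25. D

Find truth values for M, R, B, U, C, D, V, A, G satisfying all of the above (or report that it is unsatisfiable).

M=F, R=T, B=F, U=F, C=F, D=T, V=F, A=T, G=F

Unit clause (A) forces A = True.
In (¬A ∨ ¬G) only ¬G is left, so G = False.
Unit clause (D) forces D = True.
In (¬D ∨ G ∨ ¬U) only ¬U is left, so U = False.
In (¬B ∨ G ∨ U) only ¬B is left, so B = False.
In (¬C ∨ U) only ¬C is left, so C = False.
In (B ∨ C ∨ ¬V) only ¬V is left, so V = False.
In (¬M ∨ V) only ¬M is left, so M = False.
In (C ∨ R ∨ U) only R is left, so R = True.
All clauses satisfied.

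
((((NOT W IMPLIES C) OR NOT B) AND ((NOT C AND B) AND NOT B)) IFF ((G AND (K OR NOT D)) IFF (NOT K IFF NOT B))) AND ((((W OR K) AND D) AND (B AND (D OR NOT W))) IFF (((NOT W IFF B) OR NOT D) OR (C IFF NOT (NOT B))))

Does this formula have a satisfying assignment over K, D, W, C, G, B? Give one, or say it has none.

K=T, D=T, W=T, C=T, G=F, B=T

  (((NOT W IMPLIES C) OR NOT B) AND ((NOT C AND B) AND NOT B)) IFF ((G AND (K OR NOT D)) IFF (NOT K IFF NOT B)) = True
    ((NOT W IMPLIES C) OR NOT B) AND ((NOT C AND B) AND NOT B) = False
      (NOT W IMPLIES C) OR NOT B = True
        NOT W IMPLIES C = True
          NOT W = False
        NOT B = False
      (NOT C AND B) AND NOT B = False
        NOT C AND B = False
          NOT C = False
        NOT B = False
    (G AND (K OR NOT D)) IFF (NOT K IFF NOT B) = False
      G AND (K OR NOT D) = False
        K OR NOT D = True
          NOT D = False
      NOT K IFF NOT B = True
        NOT K = False
        NOT B = False
  (((W OR K) AND D) AND (B AND (D OR NOT W))) IFF (((NOT W IFF B) OR NOT D) OR (C IFF NOT (NOT B))) = True
    ((W OR K) AND D) AND (B AND (D OR NOT W)) = True
      (W OR K) AND D = True
        W OR K = True
      B AND (D OR NOT W) = True
        D OR NOT W = True
          NOT W = False
    ((NOT W IFF B) OR NOT D) OR (C IFF NOT (NOT B)) = True
      (NOT W IFF B) OR NOT D = False
        NOT W IFF B = False
          NOT W = False
        NOT D = False
      C IFF NOT (NOT B) = True
        NOT (NOT B) = True
          NOT B = False
Both conjuncts True, so the formula holds.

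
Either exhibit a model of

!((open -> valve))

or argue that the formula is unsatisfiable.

valve = False, open = True

  !((open -> valve)) = True
    open -> valve = False
The formula evaluates to True.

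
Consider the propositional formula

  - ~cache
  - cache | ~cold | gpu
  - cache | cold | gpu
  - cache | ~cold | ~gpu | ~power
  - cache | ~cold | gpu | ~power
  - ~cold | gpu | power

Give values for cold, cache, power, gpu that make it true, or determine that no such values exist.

cold: True, cache: False, power: False, gpu: True

Unit clause (~cache) forces cache = False.
Set cold = True.
  then (cache | ~cold | gpu) forces gpu = True.
  then (cache | ~cold | ~gpu | ~power) forces power = False.
All clauses satisfied.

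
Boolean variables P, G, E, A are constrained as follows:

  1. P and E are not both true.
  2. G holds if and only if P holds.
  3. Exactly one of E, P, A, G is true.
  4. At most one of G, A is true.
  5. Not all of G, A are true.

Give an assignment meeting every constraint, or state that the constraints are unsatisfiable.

P: False; G: False; E: False; A: True

  (1) P=F, E=F — not both ✓
  (2) G=F, P=F — same ✓
  (3) {E, P, A, G}: 1 true — exactly one ✓
  (4) {G, A}: 1 true — at most one ✓
  (5) {G, A}: 1/2 true — not all ✓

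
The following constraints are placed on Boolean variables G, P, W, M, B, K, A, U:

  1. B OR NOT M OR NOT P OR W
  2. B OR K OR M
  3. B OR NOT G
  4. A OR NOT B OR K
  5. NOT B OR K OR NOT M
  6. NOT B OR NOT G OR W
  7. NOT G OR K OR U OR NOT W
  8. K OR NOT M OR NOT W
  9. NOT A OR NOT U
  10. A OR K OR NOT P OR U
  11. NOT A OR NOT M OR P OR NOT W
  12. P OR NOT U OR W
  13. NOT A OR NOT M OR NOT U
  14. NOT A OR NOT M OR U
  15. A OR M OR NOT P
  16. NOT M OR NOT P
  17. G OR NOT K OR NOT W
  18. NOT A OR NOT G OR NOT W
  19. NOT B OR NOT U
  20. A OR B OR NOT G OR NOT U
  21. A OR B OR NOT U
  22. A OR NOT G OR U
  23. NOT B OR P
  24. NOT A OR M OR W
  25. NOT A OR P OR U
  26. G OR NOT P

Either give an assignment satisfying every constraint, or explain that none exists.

Set G = False.
  then (G OR NOT P) forces P = False.
  then (NOT B OR P) forces B = False.
Try W = True:
  (G OR NOT K OR NOT W) forces K = False.
  (B OR K OR M) forces M = True.
  clause (K OR NOT M OR NOT W) is falsified — backtrack.
So W = False.
  then (P OR NOT U OR W) forces U = False.
  then (NOT A OR P OR U) forces A = False.
Set M = False.
  then (B OR K OR M) forces K = True.
All clauses satisfied.

G=F, P=F, W=F, M=F, B=F, K=T, A=F, U=F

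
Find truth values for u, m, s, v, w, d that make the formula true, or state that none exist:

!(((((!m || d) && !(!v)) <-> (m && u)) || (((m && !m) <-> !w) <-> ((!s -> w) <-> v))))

u=T, m=T, s=F, v=F, w=T, d=F

  !(((((!m || d) && !(!v)) <-> (m && u)) || (((m && !m) <-> !w) <-> ((!s -> w) <-> v)))) = True
    (((!m || d) && !(!v)) <-> (m && u)) || (((m && !m) <-> !w) <-> ((!s -> w) <-> v)) = False
      ((!m || d) && !(!v)) <-> (m && u) = False
        (!m || d) && !(!v) = False
          !m || d = False
            !m = False
          !(!v) = False
            !v = True
        m && u = True
      ((m && !m) <-> !w) <-> ((!s -> w) <-> v) = False
        (m && !m) <-> !w = True
          m && !m = False
            !m = False
          !w = False
        (!s -> w) <-> v = False
          !s -> w = True
            !s = True
The formula evaluates to True.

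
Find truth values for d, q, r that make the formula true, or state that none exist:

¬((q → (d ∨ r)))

d = False, q = True, r = False

  ¬((q → (d ∨ r))) = True
    q → (d ∨ r) = False
      d ∨ r = False
The formula evaluates to True.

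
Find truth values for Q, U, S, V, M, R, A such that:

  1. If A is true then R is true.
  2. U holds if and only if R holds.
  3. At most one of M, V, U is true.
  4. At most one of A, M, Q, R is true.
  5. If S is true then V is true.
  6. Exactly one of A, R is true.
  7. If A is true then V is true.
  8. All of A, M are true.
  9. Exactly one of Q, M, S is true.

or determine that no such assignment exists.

Unsatisfiable — no assignment works.

Case A = True:
  (1) with A=T forces R = True.
  Constraint (4) is violated (A=T, R=T) — contradiction.
Case A = False:
  Constraint (8) is violated (A=F) — contradiction.
Both cases fail — unsatisfiable.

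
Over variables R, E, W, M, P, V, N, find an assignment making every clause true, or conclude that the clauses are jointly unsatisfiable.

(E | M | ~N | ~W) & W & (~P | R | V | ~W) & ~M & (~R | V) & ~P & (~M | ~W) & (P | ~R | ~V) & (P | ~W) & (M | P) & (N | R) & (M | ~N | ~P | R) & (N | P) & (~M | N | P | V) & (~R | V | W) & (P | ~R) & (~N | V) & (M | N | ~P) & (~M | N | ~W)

Unsatisfiable

Case P = True:
  Clause (~P) is falsified — contradiction.
Case P = False:
  (W) forces W = True.
  Clause (P | ~W) is falsified — contradiction.
Both cases fail, so the formula is unsatisfiable.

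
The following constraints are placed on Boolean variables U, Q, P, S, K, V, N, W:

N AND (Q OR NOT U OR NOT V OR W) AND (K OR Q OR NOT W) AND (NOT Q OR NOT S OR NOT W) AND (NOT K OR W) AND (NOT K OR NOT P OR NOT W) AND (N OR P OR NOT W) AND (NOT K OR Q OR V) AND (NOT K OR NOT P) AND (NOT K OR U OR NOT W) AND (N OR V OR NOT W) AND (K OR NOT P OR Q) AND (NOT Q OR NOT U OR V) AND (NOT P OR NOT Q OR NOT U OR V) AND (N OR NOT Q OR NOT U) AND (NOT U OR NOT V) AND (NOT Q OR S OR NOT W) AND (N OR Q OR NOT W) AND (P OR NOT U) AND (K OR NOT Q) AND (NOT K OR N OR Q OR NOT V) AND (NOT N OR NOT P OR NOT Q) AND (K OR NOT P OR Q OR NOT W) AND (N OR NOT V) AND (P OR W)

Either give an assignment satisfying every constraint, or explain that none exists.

No satisfying assignment exists.

Case P = True:
  (N) forces N = True.
  (NOT K OR NOT P) forces K = False.
  (K OR NOT P OR Q) forces Q = True.
  Clause (K OR NOT Q) is falsified — contradiction.
Case P = False:
  (N) forces N = True.
  (P OR NOT U) forces U = False.
  (P OR W) forces W = True.
  (NOT K OR U OR NOT W) forces K = False.
  (K OR Q OR NOT W) forces Q = True.
  Clause (K OR NOT Q) is falsified — contradiction.
Both cases fail, so the formula is unsatisfiable.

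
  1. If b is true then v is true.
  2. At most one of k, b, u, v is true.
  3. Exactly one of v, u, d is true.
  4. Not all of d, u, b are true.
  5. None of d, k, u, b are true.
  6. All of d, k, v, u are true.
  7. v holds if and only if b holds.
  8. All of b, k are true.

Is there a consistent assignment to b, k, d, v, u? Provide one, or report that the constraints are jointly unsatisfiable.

Case b = True:
  Constraint (5) is violated (b=T) — contradiction.
Case b = False:
  Constraint (8) is violated (b=F) — contradiction.
Both cases fail — unsatisfiable.

Unsatisfiable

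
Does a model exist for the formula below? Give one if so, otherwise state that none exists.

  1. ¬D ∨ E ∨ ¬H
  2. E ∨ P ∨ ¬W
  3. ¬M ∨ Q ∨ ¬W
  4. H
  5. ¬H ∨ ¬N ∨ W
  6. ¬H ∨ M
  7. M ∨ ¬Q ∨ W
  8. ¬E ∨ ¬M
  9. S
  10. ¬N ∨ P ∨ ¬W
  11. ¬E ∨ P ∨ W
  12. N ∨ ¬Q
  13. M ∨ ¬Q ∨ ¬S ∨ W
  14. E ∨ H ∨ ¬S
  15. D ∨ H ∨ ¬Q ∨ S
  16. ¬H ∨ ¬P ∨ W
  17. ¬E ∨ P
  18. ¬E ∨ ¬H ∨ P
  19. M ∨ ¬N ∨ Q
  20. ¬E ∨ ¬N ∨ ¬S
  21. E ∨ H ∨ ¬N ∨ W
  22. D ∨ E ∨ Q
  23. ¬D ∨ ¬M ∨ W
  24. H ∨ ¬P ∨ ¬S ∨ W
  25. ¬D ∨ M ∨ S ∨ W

Unit clause (H) forces H = True.
In (¬H ∨ M) only M is left, so M = True.
In (¬E ∨ ¬M) only ¬E is left, so E = False.
Unit clause (S) forces S = True.
In (¬D ∨ E ∨ ¬H) only ¬D is left, so D = False.
In (D ∨ E ∨ Q) only Q is left, so Q = True.
In (N ∨ ¬Q) only N is left, so N = True.
In (¬H ∨ ¬N ∨ W) only W is left, so W = True.
In (¬N ∨ P ∨ ¬W) only P is left, so P = True.
All clauses satisfied.

D: False, W: True, P: True, Q: True, E: False, N: True, S: True, H: True, M: True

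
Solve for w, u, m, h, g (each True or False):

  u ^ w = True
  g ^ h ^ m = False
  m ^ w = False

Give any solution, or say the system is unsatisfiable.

w=T, u=F, m=T, h=T, g=F

u ^ w = F ^ T = True ✓
g ^ h ^ m = F ^ T ^ T = False ✓
m ^ w = T ^ T = False ✓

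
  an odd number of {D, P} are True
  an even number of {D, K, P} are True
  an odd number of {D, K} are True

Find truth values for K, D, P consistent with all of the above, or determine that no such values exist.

K = True; D = False; P = True

{D, P}: 1 true → odd ✓
{D, K, P}: 2 true → even ✓
{D, K}: 1 true → odd ✓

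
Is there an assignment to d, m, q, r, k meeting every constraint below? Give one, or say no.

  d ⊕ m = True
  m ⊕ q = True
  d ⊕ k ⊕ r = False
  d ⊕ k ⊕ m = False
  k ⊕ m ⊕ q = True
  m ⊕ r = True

The formula is unsatisfiable.

Adding constraints 1, 2, 4, 5 mod 2: every variable appears an even number of times on the left, so the left side is 0.
But the right sides sum to 1 (mod 2). 0 ≠ 1 — the system is inconsistent.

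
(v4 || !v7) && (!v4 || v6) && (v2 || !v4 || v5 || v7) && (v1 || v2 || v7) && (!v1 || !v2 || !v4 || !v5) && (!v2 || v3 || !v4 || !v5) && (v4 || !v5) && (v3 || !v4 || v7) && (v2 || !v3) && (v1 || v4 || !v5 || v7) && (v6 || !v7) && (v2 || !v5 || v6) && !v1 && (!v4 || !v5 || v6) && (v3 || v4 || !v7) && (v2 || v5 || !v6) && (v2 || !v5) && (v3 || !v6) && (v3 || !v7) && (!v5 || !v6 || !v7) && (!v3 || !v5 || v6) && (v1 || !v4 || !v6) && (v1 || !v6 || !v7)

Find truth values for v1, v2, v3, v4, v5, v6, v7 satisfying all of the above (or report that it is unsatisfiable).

v1: False, v2: True, v3: False, v4: False, v5: False, v6: False, v7: False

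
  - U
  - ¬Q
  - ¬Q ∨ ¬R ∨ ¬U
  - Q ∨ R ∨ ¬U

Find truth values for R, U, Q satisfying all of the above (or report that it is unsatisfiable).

Unit clause (U) forces U = True.
Unit clause (¬Q) forces Q = False.
In (Q ∨ R ∨ ¬U) only R is left, so R = True.
Check each clause:
  (U): U holds.
  (¬Q): ¬Q holds.
  (¬Q ∨ ¬R ∨ ¬U): ¬Q holds.
  (Q ∨ R ∨ ¬U): R holds.
All clauses satisfied.

R: True, U: True, Q: False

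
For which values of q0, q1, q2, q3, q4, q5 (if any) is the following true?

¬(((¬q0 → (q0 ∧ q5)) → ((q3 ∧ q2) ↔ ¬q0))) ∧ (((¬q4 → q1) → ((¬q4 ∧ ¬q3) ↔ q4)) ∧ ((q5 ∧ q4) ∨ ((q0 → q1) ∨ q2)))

q0: True, q1: True, q2: True, q3: True, q4: False, q5: True

  ¬(((¬q0 → (q0 ∧ q5)) → ((q3 ∧ q2) ↔ ¬q0))) = True
    (¬q0 → (q0 ∧ q5)) → ((q3 ∧ q2) ↔ ¬q0) = False
      ¬q0 → (q0 ∧ q5) = True
        ¬q0 = False
        q0 ∧ q5 = True
      (q3 ∧ q2) ↔ ¬q0 = False
        q3 ∧ q2 = True
        ¬q0 = False
  ((¬q4 → q1) → ((¬q4 ∧ ¬q3) ↔ q4)) ∧ ((q5 ∧ q4) ∨ ((q0 → q1) ∨ q2)) = True
    (¬q4 → q1) → ((¬q4 ∧ ¬q3) ↔ q4) = True
      ¬q4 → q1 = True
        ¬q4 = True
      (¬q4 ∧ ¬q3) ↔ q4 = True
        ¬q4 ∧ ¬q3 = False
          ¬q4 = True
          ¬q3 = False
    (q5 ∧ q4) ∨ ((q0 → q1) ∨ q2) = True
      q5 ∧ q4 = False
      (q0 → q1) ∨ q2 = True
        q0 → q1 = True
Both conjuncts True, so the formula holds.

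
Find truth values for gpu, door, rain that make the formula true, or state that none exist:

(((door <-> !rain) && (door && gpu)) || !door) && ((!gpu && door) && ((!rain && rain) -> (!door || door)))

The formula is unsatisfiable.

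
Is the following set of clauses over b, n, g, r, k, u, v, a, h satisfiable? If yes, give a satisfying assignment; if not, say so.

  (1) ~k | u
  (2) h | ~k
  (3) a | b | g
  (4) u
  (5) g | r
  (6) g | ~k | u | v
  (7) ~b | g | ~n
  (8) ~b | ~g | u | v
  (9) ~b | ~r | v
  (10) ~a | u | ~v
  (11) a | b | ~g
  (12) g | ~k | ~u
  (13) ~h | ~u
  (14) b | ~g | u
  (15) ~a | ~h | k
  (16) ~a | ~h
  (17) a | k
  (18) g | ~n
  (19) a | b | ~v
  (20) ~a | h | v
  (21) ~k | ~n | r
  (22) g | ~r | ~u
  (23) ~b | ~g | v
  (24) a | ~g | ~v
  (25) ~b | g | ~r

b=T; n=T; g=T; r=F; k=F; u=T; v=T; a=T; h=F

Unit clause (u) forces u = True.
In (~h | ~u) only ~h is left, so h = False.
In (h | ~k) only ~k is left, so k = False.
In (a | k) only a is left, so a = True.
In (~a | h | v) only v is left, so v = True.
Set b = True.
Set n = True.
  then (~b | g | ~n) forces g = True.
Set r = False.
All clauses satisfied.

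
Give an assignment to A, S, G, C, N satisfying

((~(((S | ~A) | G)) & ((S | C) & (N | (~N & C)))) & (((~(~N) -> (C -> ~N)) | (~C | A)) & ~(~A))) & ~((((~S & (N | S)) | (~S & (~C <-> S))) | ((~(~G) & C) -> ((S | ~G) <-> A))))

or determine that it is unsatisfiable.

No satisfying assignment exists.

Case G = True: the conjunct ~(((S | ~A) | G)) becomes ~(((S | ~A) | True)) = False.
Case G = False: the conjunct ~((((~S & (N | S)) | (~S & (~C <-> S))) | ((~(~G) & C) -> ((S | ~G) <-> A)))) becomes ~((((~S & (N | S)) | (~S & (~C <-> S))) | True)) = False.
Both cases fail — unsatisfiable.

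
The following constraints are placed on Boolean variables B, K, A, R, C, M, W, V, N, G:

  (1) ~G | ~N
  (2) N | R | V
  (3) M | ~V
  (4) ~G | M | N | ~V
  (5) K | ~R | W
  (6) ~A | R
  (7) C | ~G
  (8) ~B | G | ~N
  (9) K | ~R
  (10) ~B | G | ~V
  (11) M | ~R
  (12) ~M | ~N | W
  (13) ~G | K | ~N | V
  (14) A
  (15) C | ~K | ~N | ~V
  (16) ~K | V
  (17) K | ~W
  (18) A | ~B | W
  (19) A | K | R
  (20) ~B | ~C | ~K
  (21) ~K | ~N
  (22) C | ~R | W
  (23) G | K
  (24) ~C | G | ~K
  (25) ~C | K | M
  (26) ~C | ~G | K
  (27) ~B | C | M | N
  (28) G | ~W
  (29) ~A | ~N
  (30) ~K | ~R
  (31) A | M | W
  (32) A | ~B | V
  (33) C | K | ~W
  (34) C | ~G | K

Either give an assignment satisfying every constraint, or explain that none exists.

Unsatisfiable — no assignment works.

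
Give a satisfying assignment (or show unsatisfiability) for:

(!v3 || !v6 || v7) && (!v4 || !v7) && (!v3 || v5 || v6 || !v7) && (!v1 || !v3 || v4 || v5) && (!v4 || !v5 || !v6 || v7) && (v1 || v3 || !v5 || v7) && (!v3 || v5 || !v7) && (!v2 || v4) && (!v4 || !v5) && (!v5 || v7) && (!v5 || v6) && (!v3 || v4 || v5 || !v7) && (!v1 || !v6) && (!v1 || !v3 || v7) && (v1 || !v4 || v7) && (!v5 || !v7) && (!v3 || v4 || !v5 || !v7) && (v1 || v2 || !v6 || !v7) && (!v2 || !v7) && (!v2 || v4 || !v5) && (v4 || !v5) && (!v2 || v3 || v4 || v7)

v1=T, v2=F, v3=F, v4=F, v5=F, v6=F, v7=T

Set v1 = True.
  then (!v1 || !v6) forces v6 = False.
  then (!v5 || v6) forces v5 = False.
Set v2 = False.
Try v3 = True:
  (!v3 || v5 || v6 || !v7) forces v7 = False.
  clause (!v1 || !v3 || v7) is falsified — backtrack.
So v3 = False.
Set v4 = False.
Set v7 = True.
All clauses satisfied.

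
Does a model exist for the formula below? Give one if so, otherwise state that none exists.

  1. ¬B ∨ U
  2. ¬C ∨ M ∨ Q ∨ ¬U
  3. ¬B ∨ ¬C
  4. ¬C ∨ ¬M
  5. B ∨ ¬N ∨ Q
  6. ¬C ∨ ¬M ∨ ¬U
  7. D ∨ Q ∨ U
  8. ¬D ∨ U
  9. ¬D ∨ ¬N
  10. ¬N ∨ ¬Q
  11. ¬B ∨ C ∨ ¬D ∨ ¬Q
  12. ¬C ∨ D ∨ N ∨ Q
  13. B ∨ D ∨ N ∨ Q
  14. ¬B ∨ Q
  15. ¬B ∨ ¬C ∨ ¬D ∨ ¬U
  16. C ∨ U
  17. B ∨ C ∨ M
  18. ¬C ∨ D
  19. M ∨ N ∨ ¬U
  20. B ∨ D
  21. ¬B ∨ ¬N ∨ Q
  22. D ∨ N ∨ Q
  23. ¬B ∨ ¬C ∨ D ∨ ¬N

Set M = True.
  then (¬C ∨ ¬M) forces C = False.
  then (C ∨ U) forces U = True.
Try N = True:
  (¬D ∨ ¬N) forces D = False.
  (¬N ∨ ¬Q) forces Q = False.
  (B ∨ ¬N ∨ Q) forces B = True.
  clause (¬B ∨ Q) is falsified — backtrack.
So N = False.
Set D = False.
  then (B ∨ D) forces B = True.
  then (D ∨ N ∨ Q) forces Q = True.
All clauses satisfied.

M=T, N=F, D=F, Q=T, U=T, C=F, B=T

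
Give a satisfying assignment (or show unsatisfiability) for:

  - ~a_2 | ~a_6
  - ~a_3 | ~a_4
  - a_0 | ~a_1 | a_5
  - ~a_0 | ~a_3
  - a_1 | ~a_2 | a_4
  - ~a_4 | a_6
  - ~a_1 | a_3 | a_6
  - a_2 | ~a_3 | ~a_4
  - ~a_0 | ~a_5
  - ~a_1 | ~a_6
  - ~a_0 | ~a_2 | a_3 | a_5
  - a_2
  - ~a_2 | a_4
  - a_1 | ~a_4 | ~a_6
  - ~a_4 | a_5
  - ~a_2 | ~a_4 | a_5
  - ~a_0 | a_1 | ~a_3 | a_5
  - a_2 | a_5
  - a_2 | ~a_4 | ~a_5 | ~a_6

Case a_2 = True:
  (~a_2 | ~a_6) forces a_6 = False.
  (~a_4 | a_6) forces a_4 = False.
  Clause (~a_2 | a_4) is falsified — contradiction.
Case a_2 = False:
  Clause (a_2) is falsified — contradiction.
Both cases fail, so the formula is unsatisfiable.

Unsatisfiable — no assignment works.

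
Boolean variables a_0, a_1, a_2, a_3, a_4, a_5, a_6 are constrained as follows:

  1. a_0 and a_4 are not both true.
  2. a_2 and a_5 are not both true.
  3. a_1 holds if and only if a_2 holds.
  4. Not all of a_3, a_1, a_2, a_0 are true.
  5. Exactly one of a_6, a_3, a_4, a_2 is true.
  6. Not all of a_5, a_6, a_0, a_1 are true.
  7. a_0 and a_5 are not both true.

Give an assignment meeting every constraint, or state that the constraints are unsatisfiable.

a_0 = False, a_1 = False, a_2 = False, a_3 = False, a_4 = False, a_5 = True, a_6 = True

  (1) a_0=F, a_4=F — not both ✓
  (2) a_2=F, a_5=T — not both ✓
  (3) a_1=F, a_2=F — same ✓
  (4) {a_3, a_1, a_2, a_0}: 0/4 true — not all ✓
  (5) {a_6, a_3, a_4, a_2}: 1 true — exactly one ✓
  (6) {a_5, a_6, a_0, a_1}: 2/4 true — not all ✓
  (7) a_0=F, a_5=T — not both ✓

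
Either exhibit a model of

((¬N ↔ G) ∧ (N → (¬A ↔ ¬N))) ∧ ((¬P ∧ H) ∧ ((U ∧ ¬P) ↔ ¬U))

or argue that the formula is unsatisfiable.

Unsatisfiable

Case P = True: the conjunct ¬P is False.
Case P = False: the formula simplifies to ((¬N ↔ G) ∧ (N → (¬A ↔ ¬N))) ∧ (H ∧ (U ↔ ¬U)).
  U = True: the conjunct U ↔ ¬U becomes True ↔ ¬True = False.
  U = False: the conjunct U ↔ ¬U becomes False ↔ ¬False = False.
Both cases fail — unsatisfiable.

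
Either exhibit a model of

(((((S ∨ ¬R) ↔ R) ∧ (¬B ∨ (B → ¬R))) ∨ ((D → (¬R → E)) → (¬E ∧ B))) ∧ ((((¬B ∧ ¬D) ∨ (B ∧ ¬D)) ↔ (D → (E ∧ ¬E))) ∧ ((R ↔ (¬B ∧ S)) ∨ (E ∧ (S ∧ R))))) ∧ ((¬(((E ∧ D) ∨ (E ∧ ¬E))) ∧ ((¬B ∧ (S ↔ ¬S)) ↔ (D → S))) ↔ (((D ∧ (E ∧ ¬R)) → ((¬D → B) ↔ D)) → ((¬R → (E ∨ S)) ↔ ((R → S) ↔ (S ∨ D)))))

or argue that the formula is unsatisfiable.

Unsatisfiable

Case S = True: the conjunct (¬(((E ∧ D) ∨ (E ∧ ¬E))) ∧ ((¬B ∧ (S ↔ ¬S)) ↔ (D → S))) ↔ (((D ∧ (E ∧ ¬R)) → ((¬D → B) ↔ D)) → ((¬R → (E ∨ S)) ↔ ((R → S) ↔ (S ∨ D)))) becomes (¬(((E ∧ D) ∨ (E ∧ ¬E))) ∧ False) ↔ (((D ∧ (E ∧ ¬R)) → ((¬D → B) ↔ D)) → True) = False.
Case S = False: the formula simplifies to ((((¬R ↔ R) ∧ (¬B ∨ (B → ¬R))) ∨ ((D → (¬R → E)) → (¬E ∧ B))) ∧ ((((¬B ∧ ¬D) ∨ (B ∧ ¬D)) ↔ (D → (E ∧ ¬E))) ∧ ¬R)) ∧ ((¬(((E ∧ D) ∨ (E ∧ ¬E))) ∧ D) ↔ (((D ∧ (E ∧ ¬R)) → ((¬D → B) ↔ D)) → ((¬R → E) ↔ (¬R ↔ D)))).
  R = True: the conjunct ¬R is False.
  R = False: simplifies to (((D → E) → (¬E ∧ B)) ∧ (((¬B ∧ ¬D) ∨ (B ∧ ¬D)) ↔ (D → (E ∧ ¬E)))) ∧ ((¬(((E ∧ D) ∨ (E ∧ ¬E))) ∧ D) ↔ (((D ∧ E) → ((¬D → B) ↔ D)) → (E ↔ D))).
    E = True: the conjunct (D → E) → (¬E ∧ B) becomes (D → True) → (False ∧ B) = False.
    E = False: simplifies to ((¬D → B) ∧ (((¬B ∧ ¬D) ∨ (B ∧ ¬D)) ↔ ¬D)) ∧ (D ↔ ¬D).
      D = True: the conjunct D ↔ ¬D becomes True ↔ ¬True = False.
      D = False: the conjunct D ↔ ¬D becomes False ↔ ¬False = False.
Both cases fail — unsatisfiable.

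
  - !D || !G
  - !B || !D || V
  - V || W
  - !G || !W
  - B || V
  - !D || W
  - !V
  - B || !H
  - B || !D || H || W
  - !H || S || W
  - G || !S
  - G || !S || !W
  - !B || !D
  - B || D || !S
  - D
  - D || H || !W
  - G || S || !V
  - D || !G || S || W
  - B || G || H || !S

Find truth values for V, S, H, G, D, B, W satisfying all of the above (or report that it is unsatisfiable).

Case B = True:
  (!V) forces V = False.
  (!B || !D || V) forces D = False.
  Clause (D) is falsified — contradiction.
Case B = False:
  (B || V) forces V = True.
  Clause (!V) is falsified — contradiction.
Both cases fail, so the formula is unsatisfiable.

Unsatisfiable — no assignment works.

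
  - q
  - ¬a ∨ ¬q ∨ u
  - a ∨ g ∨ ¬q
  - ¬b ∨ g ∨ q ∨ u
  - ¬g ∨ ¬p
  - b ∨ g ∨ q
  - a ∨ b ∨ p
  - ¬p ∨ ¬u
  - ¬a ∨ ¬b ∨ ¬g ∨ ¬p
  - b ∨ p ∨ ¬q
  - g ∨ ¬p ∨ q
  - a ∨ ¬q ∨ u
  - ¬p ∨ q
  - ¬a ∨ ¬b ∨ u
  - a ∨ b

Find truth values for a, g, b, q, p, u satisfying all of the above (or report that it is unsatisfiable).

Unit clause (q) forces q = True.
Set a = False.
  then (a ∨ g ∨ ¬q) forces g = True.
  then (¬g ∨ ¬p) forces p = False.
  then (a ∨ b ∨ p) forces b = True.
  then (a ∨ ¬q ∨ u) forces u = True.
All clauses satisfied.

a: False, g: True, b: True, q: True, p: False, u: True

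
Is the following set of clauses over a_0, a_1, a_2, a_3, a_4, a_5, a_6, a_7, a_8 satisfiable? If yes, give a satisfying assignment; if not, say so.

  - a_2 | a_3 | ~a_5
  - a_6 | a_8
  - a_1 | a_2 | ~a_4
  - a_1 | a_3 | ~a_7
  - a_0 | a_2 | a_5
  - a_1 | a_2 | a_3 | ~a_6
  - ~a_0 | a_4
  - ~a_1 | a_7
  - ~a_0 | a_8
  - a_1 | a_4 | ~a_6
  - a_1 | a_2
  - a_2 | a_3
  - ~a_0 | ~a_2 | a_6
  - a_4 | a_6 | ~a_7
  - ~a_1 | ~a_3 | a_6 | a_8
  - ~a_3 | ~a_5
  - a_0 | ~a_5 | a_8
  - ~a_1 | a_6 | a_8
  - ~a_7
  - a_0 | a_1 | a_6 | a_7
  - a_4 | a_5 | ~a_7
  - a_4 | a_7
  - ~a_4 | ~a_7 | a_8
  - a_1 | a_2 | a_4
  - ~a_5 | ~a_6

a_0 = True, a_1 = False, a_2 = True, a_3 = True, a_4 = True, a_5 = False, a_6 = True, a_7 = False, a_8 = True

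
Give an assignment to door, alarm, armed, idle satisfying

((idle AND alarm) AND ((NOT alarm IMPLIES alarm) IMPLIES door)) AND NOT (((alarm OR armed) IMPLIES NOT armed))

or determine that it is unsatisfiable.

door=T; alarm=T; armed=T; idle=T

  (idle AND alarm) AND ((NOT alarm IMPLIES alarm) IMPLIES door) = True
    idle AND alarm = True
    (NOT alarm IMPLIES alarm) IMPLIES door = True
      NOT alarm IMPLIES alarm = True
        NOT alarm = False
  NOT (((alarm OR armed) IMPLIES NOT armed)) = True
    (alarm OR armed) IMPLIES NOT armed = False
      alarm OR armed = True
      NOT armed = False
Both conjuncts True, so the formula holds.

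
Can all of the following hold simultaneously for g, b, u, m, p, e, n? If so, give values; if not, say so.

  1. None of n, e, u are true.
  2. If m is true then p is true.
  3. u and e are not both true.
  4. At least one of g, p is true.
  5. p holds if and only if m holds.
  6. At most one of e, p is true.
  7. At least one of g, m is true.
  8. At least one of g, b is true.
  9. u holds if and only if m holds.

g=T, b=T, u=F, m=F, p=F, e=F, n=F

  (1) {n, e, u}: 0 true — none ✓
  (2) m=F ⇒ p: vacuous ✓
  (3) u=F, e=F — not both ✓
  (4) {g, p}: 1 true — at least one ✓
  (5) p=F, m=F — same ✓
  (6) {e, p}: 0 true — at most one ✓
  (7) {g, m}: 1 true — at least one ✓
  (8) {g, b}: 2 true — at least one ✓
  (9) u=F, m=F — same ✓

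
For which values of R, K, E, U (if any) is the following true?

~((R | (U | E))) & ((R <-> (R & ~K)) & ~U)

R = False, K = False, E = False, U = False

  ~((R | (U | E))) = True
    R | (U | E) = False
      U | E = False
  (R <-> (R & ~K)) & ~U = True
    R <-> (R & ~K) = True
      R & ~K = False
        ~K = True
    ~U = True
Both conjuncts True, so the formula holds.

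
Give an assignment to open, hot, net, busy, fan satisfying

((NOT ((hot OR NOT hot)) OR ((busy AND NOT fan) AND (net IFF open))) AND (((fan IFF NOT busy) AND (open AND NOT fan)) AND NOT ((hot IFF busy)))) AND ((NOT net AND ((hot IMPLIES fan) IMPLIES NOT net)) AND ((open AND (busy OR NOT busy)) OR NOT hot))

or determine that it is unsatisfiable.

Case net = True: the conjunct NOT net is False.
Case net = False: the formula simplifies to ((NOT ((hot OR NOT hot)) OR ((busy AND NOT fan) AND NOT open)) AND (((fan IFF NOT busy) AND (open AND NOT fan)) AND NOT ((hot IFF busy)))) AND ((open AND (busy OR NOT busy)) OR NOT hot).
  open = True: simplifies to (NOT ((hot OR NOT hot)) AND (((fan IFF NOT busy) AND NOT fan) AND NOT ((hot IFF busy)))) AND ((busy OR NOT busy) OR NOT hot).
    hot = True: the conjunct NOT ((hot OR NOT hot)) becomes NOT ((True OR False)) = False.
    hot = False: the conjunct NOT ((hot OR NOT hot)) becomes NOT ((False OR True)) = False.
  open = False: the conjunct open is False.
Both cases fail — unsatisfiable.

Unsatisfiable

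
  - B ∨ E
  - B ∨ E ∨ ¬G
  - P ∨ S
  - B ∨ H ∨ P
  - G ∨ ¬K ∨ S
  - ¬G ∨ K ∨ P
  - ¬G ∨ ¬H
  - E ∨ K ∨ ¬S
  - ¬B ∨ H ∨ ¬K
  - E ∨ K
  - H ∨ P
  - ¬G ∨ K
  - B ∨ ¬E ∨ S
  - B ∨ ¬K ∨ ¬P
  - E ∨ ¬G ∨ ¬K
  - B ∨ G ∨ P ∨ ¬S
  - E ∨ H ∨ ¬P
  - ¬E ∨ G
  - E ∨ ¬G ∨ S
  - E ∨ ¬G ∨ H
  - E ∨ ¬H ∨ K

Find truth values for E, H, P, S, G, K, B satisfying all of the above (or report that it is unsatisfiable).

Set E = False.
  then (B ∨ E) forces B = True.
  then (E ∨ K) forces K = True.
  then (E ∨ ¬G ∨ ¬K) forces G = False.
  then (G ∨ ¬K ∨ S) forces S = True.
  then (¬B ∨ H ∨ ¬K) forces H = True.
Set P = True.
All clauses satisfied.

E = False, H = True, P = True, S = True, G = False, K = True, B = True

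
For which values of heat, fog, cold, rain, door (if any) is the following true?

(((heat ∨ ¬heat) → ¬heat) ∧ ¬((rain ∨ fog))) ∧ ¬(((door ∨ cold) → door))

heat = False, fog = False, cold = True, rain = False, door = False

  ((heat ∨ ¬heat) → ¬heat) ∧ ¬((rain ∨ fog)) = True
    (heat ∨ ¬heat) → ¬heat = True
      heat ∨ ¬heat = True
        ¬heat = True
      ¬heat = True
    ¬((rain ∨ fog)) = True
      rain ∨ fog = False
  ¬(((door ∨ cold) → door)) = True
    (door ∨ cold) → door = False
      door ∨ cold = True
Both conjuncts True, so the formula holds.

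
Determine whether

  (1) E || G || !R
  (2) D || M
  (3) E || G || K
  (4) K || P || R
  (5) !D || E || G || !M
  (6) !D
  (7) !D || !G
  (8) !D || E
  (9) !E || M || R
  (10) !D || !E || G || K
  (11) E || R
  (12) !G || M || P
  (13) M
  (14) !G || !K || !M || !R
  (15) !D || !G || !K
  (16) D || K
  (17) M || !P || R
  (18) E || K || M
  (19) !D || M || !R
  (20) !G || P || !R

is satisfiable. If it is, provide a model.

Unit clause (!D) forces D = False.
Unit clause (M) forces M = True.
In (D || K) only K is left, so K = True.
Set P = False.
Set G = False.
Set R = True.
  then (E || G || !R) forces E = True.
All clauses satisfied.

P = False; G = False; D = False; K = True; R = True; E = True; M = True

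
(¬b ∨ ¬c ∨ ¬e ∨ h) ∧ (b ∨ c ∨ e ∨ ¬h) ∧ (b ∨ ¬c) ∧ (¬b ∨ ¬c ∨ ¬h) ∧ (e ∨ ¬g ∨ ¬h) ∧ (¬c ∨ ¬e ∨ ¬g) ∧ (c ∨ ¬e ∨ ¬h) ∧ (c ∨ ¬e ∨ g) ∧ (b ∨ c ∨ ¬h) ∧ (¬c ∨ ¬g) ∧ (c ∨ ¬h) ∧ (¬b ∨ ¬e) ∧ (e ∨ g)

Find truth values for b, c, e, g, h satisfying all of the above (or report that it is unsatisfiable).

Set b = True.
  then (¬b ∨ ¬e) forces e = False.
  then (e ∨ g) forces g = True.
  then (e ∨ ¬g ∨ ¬h) forces h = False.
  then (¬c ∨ ¬g) forces c = False.
All clauses satisfied.

b = True; c = False; e = False; g = True; h = False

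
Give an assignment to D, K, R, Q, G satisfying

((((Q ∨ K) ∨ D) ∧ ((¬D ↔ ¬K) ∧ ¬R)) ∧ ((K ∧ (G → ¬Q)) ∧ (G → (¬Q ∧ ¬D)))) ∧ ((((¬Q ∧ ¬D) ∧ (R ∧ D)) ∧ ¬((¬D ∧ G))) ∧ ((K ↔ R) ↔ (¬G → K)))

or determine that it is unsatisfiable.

Unsatisfiable

Case D = True: the conjunct ¬D is False.
Case D = False: the conjunct D is False.
Both cases fail — unsatisfiable.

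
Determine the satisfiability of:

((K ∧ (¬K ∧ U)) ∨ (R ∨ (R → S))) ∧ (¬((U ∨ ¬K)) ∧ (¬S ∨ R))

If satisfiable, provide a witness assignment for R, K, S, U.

R = False, K = True, S = False, U = False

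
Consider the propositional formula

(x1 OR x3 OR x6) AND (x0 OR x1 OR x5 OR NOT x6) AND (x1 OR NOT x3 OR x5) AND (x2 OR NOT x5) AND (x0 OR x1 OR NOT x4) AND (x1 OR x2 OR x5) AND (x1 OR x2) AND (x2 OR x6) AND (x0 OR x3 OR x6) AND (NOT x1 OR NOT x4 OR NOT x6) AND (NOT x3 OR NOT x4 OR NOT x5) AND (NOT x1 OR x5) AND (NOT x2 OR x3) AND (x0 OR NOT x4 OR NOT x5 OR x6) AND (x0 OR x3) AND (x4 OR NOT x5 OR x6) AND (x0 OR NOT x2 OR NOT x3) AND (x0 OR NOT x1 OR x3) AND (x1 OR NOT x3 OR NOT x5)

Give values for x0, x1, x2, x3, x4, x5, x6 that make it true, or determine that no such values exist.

Set x0 = True.
Try x1 = False:
  (x1 OR x2) forces x2 = True.
  (NOT x2 OR x3) forces x3 = True.
  (x1 OR NOT x3 OR x5) forces x5 = True.
  clause (x1 OR NOT x3 OR NOT x5) is falsified — backtrack.
So x1 = True.
  then (NOT x1 OR x5) forces x5 = True.
  then (x2 OR NOT x5) forces x2 = True.
  then (NOT x2 OR x3) forces x3 = True.
  then (NOT x3 OR NOT x4 OR NOT x5) forces x4 = False.
  then (x4 OR NOT x5 OR x6) forces x6 = True.
All clauses satisfied.

x0=T, x1=T, x2=T, x3=T, x4=F, x5=T, x6=T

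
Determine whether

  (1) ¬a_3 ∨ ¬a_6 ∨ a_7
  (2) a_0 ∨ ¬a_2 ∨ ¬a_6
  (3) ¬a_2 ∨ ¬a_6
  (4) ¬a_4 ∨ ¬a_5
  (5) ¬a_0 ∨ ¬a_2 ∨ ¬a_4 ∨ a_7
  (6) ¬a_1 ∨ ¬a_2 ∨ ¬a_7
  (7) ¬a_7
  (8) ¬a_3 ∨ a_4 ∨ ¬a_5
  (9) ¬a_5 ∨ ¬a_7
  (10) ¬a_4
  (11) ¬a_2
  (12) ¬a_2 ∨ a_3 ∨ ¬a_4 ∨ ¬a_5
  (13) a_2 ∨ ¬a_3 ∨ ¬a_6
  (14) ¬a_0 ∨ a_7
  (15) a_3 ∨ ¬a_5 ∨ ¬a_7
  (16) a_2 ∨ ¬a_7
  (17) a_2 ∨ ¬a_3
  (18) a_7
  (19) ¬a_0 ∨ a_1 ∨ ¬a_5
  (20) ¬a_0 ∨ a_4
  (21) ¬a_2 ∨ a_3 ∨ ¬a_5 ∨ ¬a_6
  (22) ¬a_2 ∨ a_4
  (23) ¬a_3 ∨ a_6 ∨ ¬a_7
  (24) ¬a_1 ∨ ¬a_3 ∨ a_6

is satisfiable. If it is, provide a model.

UNSATISFIABLE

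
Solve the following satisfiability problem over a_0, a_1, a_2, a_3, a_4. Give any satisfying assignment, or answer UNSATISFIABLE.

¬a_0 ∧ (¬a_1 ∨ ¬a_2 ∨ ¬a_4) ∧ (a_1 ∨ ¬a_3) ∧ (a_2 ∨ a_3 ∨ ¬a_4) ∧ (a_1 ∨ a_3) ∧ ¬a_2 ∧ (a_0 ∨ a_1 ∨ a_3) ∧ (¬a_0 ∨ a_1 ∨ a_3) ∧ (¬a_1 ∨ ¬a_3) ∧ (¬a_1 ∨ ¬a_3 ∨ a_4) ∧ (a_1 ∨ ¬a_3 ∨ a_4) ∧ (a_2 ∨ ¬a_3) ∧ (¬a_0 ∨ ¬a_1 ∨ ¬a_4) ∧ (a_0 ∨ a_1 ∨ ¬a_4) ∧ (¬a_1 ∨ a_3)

Case a_0 = True:
  Clause (¬a_0) is falsified — contradiction.
Case a_0 = False:
  (¬a_2) forces a_2 = False.
  (a_2 ∨ ¬a_3) forces a_3 = False.
  (a_2 ∨ a_3 ∨ ¬a_4) forces a_4 = False.
  (a_1 ∨ a_3) forces a_1 = True.
  Clause (¬a_1 ∨ a_3) is falsified — contradiction.
Both cases fail, so the formula is unsatisfiable.

Unsatisfiable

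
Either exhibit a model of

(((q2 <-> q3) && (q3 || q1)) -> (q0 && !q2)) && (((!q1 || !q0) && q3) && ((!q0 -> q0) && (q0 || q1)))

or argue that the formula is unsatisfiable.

q0=T, q1=F, q2=F, q3=T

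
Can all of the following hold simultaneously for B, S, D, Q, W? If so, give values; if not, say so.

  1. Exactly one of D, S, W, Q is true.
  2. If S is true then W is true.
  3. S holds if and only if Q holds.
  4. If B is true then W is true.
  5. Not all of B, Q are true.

B: False, S: False, D: True, Q: False, W: False

  (1) {D, S, W, Q}: 1 true — exactly one ✓
  (2) S=F ⇒ W: vacuous ✓
  (3) S=F, Q=F — same ✓
  (4) B=F ⇒ W: vacuous ✓
  (5) {B, Q}: 0/2 true — not all ✓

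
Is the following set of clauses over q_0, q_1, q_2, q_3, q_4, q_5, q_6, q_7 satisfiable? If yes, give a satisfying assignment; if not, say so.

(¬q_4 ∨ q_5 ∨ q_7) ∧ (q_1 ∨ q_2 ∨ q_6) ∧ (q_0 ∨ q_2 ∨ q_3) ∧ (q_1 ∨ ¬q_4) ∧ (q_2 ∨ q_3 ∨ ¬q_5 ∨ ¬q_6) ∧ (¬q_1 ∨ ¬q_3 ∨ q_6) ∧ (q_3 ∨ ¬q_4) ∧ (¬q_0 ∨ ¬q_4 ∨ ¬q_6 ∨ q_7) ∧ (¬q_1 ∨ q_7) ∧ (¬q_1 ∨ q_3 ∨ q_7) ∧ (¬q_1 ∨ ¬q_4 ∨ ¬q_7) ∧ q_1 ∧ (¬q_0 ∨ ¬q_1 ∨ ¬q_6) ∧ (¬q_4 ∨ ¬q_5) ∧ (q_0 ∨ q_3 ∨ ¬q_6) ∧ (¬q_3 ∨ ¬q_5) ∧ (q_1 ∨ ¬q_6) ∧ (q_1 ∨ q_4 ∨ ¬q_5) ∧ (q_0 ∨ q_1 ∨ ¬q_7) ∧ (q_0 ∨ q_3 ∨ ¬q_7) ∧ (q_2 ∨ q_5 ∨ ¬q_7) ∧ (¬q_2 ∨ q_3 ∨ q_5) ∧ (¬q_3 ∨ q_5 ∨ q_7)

q_0 = False, q_1 = True, q_2 = True, q_3 = True, q_4 = False, q_5 = False, q_6 = True, q_7 = True

Unit clause (q_1) forces q_1 = True.
In (¬q_1 ∨ q_7) only q_7 is left, so q_7 = True.
In (¬q_1 ∨ ¬q_4 ∨ ¬q_7) only ¬q_4 is left, so q_4 = False.
Set q_0 = False.
  then (q_0 ∨ q_3 ∨ ¬q_7) forces q_3 = True.
  then (¬q_1 ∨ ¬q_3 ∨ q_6) forces q_6 = True.
  then (¬q_3 ∨ ¬q_5) forces q_5 = False.
  then (q_2 ∨ q_5 ∨ ¬q_7) forces q_2 = True.
All clauses satisfied.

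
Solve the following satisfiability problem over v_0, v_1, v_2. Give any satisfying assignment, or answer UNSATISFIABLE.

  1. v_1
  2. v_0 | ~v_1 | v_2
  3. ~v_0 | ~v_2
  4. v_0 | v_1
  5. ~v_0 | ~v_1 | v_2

v_0 = False, v_1 = True, v_2 = True

Unit clause (v_1) forces v_1 = True.
Set v_0 = False.
  then (v_0 | ~v_1 | v_2) forces v_2 = True.
Check each clause:
  (v_1): v_1 holds.
  (v_0 | ~v_1 | v_2): v_2 holds.
  (~v_0 | ~v_2): ~v_0 holds.
  (v_0 | v_1): v_1 holds.
  (~v_0 | ~v_1 | v_2): ~v_0 holds.
All clauses satisfied.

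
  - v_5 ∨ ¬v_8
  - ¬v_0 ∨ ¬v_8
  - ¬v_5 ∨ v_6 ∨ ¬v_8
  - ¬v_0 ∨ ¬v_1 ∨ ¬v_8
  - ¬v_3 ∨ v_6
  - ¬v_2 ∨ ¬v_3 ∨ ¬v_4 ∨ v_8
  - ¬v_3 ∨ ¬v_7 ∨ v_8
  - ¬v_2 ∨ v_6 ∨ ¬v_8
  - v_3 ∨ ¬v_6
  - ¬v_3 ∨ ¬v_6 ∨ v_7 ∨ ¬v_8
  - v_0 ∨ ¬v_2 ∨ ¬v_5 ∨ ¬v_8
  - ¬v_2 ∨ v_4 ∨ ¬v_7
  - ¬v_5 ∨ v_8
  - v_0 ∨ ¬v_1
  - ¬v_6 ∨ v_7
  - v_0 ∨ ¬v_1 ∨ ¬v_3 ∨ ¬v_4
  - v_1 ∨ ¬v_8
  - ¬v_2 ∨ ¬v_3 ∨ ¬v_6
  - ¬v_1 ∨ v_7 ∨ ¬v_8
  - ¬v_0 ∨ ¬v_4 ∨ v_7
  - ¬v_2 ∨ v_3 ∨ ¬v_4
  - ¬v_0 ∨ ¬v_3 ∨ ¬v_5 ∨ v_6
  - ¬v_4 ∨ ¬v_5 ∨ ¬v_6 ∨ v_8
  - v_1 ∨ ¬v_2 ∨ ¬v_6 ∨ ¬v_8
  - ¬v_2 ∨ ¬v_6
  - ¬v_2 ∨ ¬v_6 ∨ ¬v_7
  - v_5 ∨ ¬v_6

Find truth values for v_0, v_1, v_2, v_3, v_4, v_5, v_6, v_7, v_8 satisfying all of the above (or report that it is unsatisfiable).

Set v_0 = True.
  then (¬v_0 ∨ ¬v_8) forces v_8 = False.
  then (¬v_5 ∨ v_8) forces v_5 = False.
  then (v_5 ∨ ¬v_6) forces v_6 = False.
  then (¬v_3 ∨ v_6) forces v_3 = False.
Set v_1 = False.
Set v_2 = False.
Set v_4 = False.
Set v_7 = True.
All clauses satisfied.

v_0 = True; v_1 = False; v_2 = False; v_3 = False; v_4 = False; v_5 = False; v_6 = False; v_7 = True; v_8 = False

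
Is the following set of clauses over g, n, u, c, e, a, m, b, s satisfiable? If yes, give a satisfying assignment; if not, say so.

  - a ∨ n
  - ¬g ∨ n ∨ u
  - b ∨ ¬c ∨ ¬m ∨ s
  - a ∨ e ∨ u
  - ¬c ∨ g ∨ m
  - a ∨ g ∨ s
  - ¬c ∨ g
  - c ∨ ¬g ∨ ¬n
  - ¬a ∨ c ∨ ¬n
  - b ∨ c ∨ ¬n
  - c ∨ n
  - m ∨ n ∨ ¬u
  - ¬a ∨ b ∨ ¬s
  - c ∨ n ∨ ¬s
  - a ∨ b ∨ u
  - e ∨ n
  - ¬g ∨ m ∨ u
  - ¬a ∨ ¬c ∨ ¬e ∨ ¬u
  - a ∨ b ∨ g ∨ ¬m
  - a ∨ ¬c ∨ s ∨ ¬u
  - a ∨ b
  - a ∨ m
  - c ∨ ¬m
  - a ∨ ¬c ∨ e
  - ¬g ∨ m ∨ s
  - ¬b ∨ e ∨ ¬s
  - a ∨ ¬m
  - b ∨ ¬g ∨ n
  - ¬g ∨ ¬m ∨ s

g=T; n=T; u=F; c=T; e=T; a=T; m=T; b=T; s=T

Set g = True.
Set n = True.
  then (c ∨ ¬g ∨ ¬n) forces c = True.
Set u = False.
  then (¬g ∨ m ∨ u) forces m = True.
  then (a ∨ ¬m) forces a = True.
  then (¬g ∨ ¬m ∨ s) forces s = True.
  then (¬a ∨ b ∨ ¬s) forces b = True.
  then (¬b ∨ e ∨ ¬s) forces e = True.
All clauses satisfied.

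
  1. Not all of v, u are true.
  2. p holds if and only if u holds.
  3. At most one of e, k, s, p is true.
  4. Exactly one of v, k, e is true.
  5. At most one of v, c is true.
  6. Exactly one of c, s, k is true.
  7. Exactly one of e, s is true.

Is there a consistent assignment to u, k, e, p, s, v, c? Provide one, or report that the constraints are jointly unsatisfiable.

u = False; k = False; e = False; p = False; s = True; v = True; c = False

  (1) {v, u}: 1/2 true — not all ✓
  (2) p=F, u=F — same ✓
  (3) {e, k, s, p}: 1 true — at most one ✓
  (4) {v, k, e}: 1 true — exactly one ✓
  (5) {v, c}: 1 true — at most one ✓
  (6) {c, s, k}: 1 true — exactly one ✓
  (7) {e, s}: 1 true — exactly one ✓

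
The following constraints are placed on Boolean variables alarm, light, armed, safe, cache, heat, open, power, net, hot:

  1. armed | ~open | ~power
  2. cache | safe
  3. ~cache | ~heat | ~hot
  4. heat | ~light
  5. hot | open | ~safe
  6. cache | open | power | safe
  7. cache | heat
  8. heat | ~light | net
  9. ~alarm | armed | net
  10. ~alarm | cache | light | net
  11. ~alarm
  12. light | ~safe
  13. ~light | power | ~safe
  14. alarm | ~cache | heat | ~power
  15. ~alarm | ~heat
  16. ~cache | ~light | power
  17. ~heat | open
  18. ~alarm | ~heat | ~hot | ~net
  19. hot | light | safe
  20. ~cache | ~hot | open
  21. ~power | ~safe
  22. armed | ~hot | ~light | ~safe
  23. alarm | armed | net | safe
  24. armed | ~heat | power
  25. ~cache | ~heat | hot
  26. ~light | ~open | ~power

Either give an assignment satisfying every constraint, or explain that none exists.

alarm = False, light = False, armed = True, safe = False, cache = True, heat = False, open = True, power = False, net = True, hot = True

Unit clause (~alarm) forces alarm = False.
Set light = False.
  then (light | ~safe) forces safe = False.
  then (hot | light | safe) forces hot = True.
  then (cache | safe) forces cache = True.
  then (~cache | ~heat | ~hot) forces heat = False.
  then (alarm | ~cache | heat | ~power) forces power = False.
  then (~cache | ~hot | open) forces open = True.
Set armed = True.
Set net = True.
All clauses satisfied.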